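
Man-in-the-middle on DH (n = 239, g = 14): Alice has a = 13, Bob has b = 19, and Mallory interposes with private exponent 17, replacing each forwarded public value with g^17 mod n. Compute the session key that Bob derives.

Bob receives Mallory's public value M = 14^17 mod 239 instead of the honest one.
14^1 ≡ 14 (mod 239)
14^2 = (14^1)^2 ≡ 14^2 = 196 ≡ 196 (mod 239)
14^4 = (14^2)^2 ≡ 196^2 = 38416 ≡ 176 (mod 239)
14^8 = (14^4)^2 ≡ 176^2 = 30976 ≡ 145 (mod 239)
14^16 = (14^8)^2 ≡ 145^2 = 21025 ≡ 232 (mod 239)
14^17 = 14^16 · 14^1 ≡ 232 · 14 ≡ 141 (mod 239).
So M = 141. Bob computes K = M^19 mod 239.
141^1 ≡ 141 (mod 239)
141^2 = (141^1)^2 ≡ 141^2 = 19881 ≡ 44 (mod 239)
141^4 = (141^2)^2 ≡ 44^2 = 1936 ≡ 24 (mod 239)
141^8 = (141^4)^2 ≡ 24^2 = 576 ≡ 98 (mod 239)
141^16 = (141^8)^2 ≡ 98^2 = 9604 ≡ 44 (mod 239)
141^19 = 141^16 · 141^2 · 141^1 ≡ 44 · 44 · 141 ≡ 38 (mod 239).

38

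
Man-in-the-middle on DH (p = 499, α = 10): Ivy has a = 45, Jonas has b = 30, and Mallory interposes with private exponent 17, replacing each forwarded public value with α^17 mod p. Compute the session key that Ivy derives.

435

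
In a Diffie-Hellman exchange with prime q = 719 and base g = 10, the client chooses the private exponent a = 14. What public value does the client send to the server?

Public value = 10^14 mod 719.
10^1 ≡ 10 (mod 719)
10^2 = (10^1)^2 ≡ 10^2 = 100 ≡ 100 (mod 719)
10^4 = (10^2)^2 ≡ 100^2 = 10000 ≡ 653 (mod 719)
10^8 = (10^4)^2 ≡ 653^2 = 426409 ≡ 42 (mod 719)
10^14 = 10^8 · 10^4 · 10^2 ≡ 42 · 653 · 100 ≡ 334 (mod 719).

334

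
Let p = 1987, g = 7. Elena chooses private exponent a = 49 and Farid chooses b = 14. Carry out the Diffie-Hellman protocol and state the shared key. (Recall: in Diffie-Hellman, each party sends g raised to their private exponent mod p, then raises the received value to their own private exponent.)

Elena sends A = g^a mod p = 7^49 mod 1987.
7^1 ≡ 7 (mod 1987)
7^2 = (7^1)^2 ≡ 7^2 = 49 ≡ 49 (mod 1987)
7^4 = (7^2)^2 ≡ 49^2 = 2401 ≡ 414 (mod 1987)
7^8 = (7^4)^2 ≡ 414^2 = 171396 ≡ 514 (mod 1987)
7^16 = (7^8)^2 ≡ 514^2 = 264196 ≡ 1912 (mod 1987)
7^32 = (7^16)^2 ≡ 1912^2 = 3655744 ≡ 1651 (mod 1987)
7^49 = 7^32 · 7^16 · 7^1 ≡ 1651 · 1912 · 7 ≡ 1544 (mod 1987).
So A = 1544. Farid then computes K = A^b mod p = 1544^14 mod 1987.
1544^1 ≡ 1544 (mod 1987)
1544^2 = (1544^1)^2 ≡ 1544^2 = 2383936 ≡ 1523 (mod 1987)
1544^4 = (1544^2)^2 ≡ 1523^2 = 2319529 ≡ 700 (mod 1987)
1544^8 = (1544^4)^2 ≡ 700^2 = 490000 ≡ 1198 (mod 1987)
1544^14 = 1544^8 · 1544^4 · 1544^2 ≡ 1198 · 700 · 1523 ≡ 1823 (mod 1987).

1823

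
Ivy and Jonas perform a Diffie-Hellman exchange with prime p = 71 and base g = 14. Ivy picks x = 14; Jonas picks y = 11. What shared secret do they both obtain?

Jonas sends B = g^y mod p = 14^11 mod 71.
14^1 ≡ 14 (mod 71)
14^2 = (14^1)^2 ≡ 14^2 = 196 ≡ 54 (mod 71)
14^4 = (14^2)^2 ≡ 54^2 = 2916 ≡ 5 (mod 71)
14^8 = (14^4)^2 ≡ 5^2 = 25 ≡ 25 (mod 71)
14^11 = 14^8 · 14^2 · 14^1 ≡ 25 · 54 · 14 ≡ 14 (mod 71).
So B = 14. Ivy then computes K = B^x mod p = 14^14 mod 71.
14^1 ≡ 14 (mod 71)
14^2 = (14^1)^2 ≡ 14^2 = 196 ≡ 54 (mod 71)
14^4 = (14^2)^2 ≡ 54^2 = 2916 ≡ 5 (mod 71)
14^8 = (14^4)^2 ≡ 5^2 = 25 ≡ 25 (mod 71)
14^14 = 14^8 · 14^4 · 14^2 ≡ 25 · 5 · 54 ≡ 5 (mod 71).

5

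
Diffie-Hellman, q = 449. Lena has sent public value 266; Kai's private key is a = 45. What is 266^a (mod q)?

Shared key K = 266^45 mod 449.
266^1 ≡ 266 (mod 449)
266^2 = (266^1)^2 ≡ 266^2 = 70756 ≡ 263 (mod 449)
266^4 = (266^2)^2 ≡ 263^2 = 69169 ≡ 23 (mod 449)
266^8 = (266^4)^2 ≡ 23^2 = 529 ≡ 80 (mod 449)
266^16 = (266^8)^2 ≡ 80^2 = 6400 ≡ 114 (mod 449)
266^32 = (266^16)^2 ≡ 114^2 = 12996 ≡ 424 (mod 449)
266^45 = 266^32 · 266^8 · 266^4 · 266^1 ≡ 424 · 80 · 23 · 266 ≡ 148 (mod 449).

148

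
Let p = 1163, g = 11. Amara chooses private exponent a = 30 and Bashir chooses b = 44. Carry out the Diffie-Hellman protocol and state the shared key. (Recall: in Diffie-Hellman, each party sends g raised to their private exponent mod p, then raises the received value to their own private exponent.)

283

Bashir sends B = g^b mod p = 11^44 mod 1163.
11^1 ≡ 11 (mod 1163)
11^2 = (11^1)^2 ≡ 11^2 = 121 ≡ 121 (mod 1163)
11^4 = (11^2)^2 ≡ 121^2 = 14641 ≡ 685 (mod 1163)
11^8 = (11^4)^2 ≡ 685^2 = 469225 ≡ 536 (mod 1163)
11^16 = (11^8)^2 ≡ 536^2 = 287296 ≡ 35 (mod 1163)
11^32 = (11^16)^2 ≡ 35^2 = 1225 ≡ 62 (mod 1163)
11^44 = 11^32 · 11^8 · 11^4 ≡ 62 · 536 · 685 ≡ 521 (mod 1163).
So B = 521. Amara then computes K = B^a mod p = 521^30 mod 1163.
521^1 ≡ 521 (mod 1163)
521^2 = (521^1)^2 ≡ 521^2 = 271441 ≡ 462 (mod 1163)
521^4 = (521^2)^2 ≡ 462^2 = 213444 ≡ 615 (mod 1163)
521^8 = (521^4)^2 ≡ 615^2 = 378225 ≡ 250 (mod 1163)
521^16 = (521^8)^2 ≡ 250^2 = 62500 ≡ 861 (mod 1163)
521^30 = 521^16 · 521^8 · 521^4 · 521^2 ≡ 861 · 250 · 615 · 462 ≡ 283 (mod 1163).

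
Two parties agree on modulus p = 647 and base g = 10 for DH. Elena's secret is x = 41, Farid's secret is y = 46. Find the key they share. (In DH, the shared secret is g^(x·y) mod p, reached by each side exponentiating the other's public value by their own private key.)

512

Elena sends A = g^x mod p = 10^41 mod 647.
10^1 ≡ 10 (mod 647)
10^2 = (10^1)^2 ≡ 10^2 = 100 ≡ 100 (mod 647)
10^4 = (10^2)^2 ≡ 100^2 = 10000 ≡ 295 (mod 647)
10^8 = (10^4)^2 ≡ 295^2 = 87025 ≡ 327 (mod 647)
10^16 = (10^8)^2 ≡ 327^2 = 106929 ≡ 174 (mod 647)
10^32 = (10^16)^2 ≡ 174^2 = 30276 ≡ 514 (mod 647)
10^41 = 10^32 · 10^8 · 10^1 ≡ 514 · 327 · 10 ≡ 521 (mod 647).
So A = 521. Farid then computes K = A^y mod p = 521^46 mod 647.
521^1 ≡ 521 (mod 647)
521^2 = (521^1)^2 ≡ 521^2 = 271441 ≡ 348 (mod 647)
521^4 = (521^2)^2 ≡ 348^2 = 121104 ≡ 115 (mod 647)
521^8 = (521^4)^2 ≡ 115^2 = 13225 ≡ 285 (mod 647)
521^16 = (521^8)^2 ≡ 285^2 = 81225 ≡ 350 (mod 647)
521^32 = (521^16)^2 ≡ 350^2 = 122500 ≡ 217 (mod 647)
521^46 = 521^32 · 521^8 · 521^4 · 521^2 ≡ 217 · 285 · 115 · 348 ≡ 512 (mod 647).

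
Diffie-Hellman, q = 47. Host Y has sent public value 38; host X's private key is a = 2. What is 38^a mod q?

34

Shared key K = 38^2 mod 47.
38^1 ≡ 38 (mod 47)
38^2 = (38^1)^2 ≡ 38^2 = 1444 ≡ 34 (mod 47)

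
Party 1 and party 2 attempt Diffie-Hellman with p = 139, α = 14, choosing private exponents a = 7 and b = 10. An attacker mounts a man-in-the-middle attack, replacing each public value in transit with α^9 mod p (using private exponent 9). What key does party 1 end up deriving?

Party 1 receives an attacker's public value M = 14^9 mod 139 instead of the honest one.
14^1 ≡ 14 (mod 139)
14^2 = (14^1)^2 ≡ 14^2 = 196 ≡ 57 (mod 139)
14^4 = (14^2)^2 ≡ 57^2 = 3249 ≡ 52 (mod 139)
14^8 = (14^4)^2 ≡ 52^2 = 2704 ≡ 63 (mod 139)
14^9 = 14^8 · 14^1 ≡ 63 · 14 ≡ 48 (mod 139).
So M = 48. Party 1 computes K = M^7 mod 139.
48^1 ≡ 48 (mod 139)
48^2 = (48^1)^2 ≡ 48^2 = 2304 ≡ 80 (mod 139)
48^4 = (48^2)^2 ≡ 80^2 = 6400 ≡ 6 (mod 139)
48^7 = 48^4 · 48^2 · 48^1 ≡ 6 · 80 · 48 ≡ 105 (mod 139).

105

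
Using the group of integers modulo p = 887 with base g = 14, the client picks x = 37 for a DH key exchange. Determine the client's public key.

432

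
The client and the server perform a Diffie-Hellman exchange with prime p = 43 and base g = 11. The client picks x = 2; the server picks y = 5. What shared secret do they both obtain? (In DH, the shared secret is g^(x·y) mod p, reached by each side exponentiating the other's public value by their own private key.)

41

The server sends B = g^y mod p = 11^5 mod 43.
11^1 ≡ 11 (mod 43)
11^2 = (11^1)^2 ≡ 11^2 = 121 ≡ 35 (mod 43)
11^4 = (11^2)^2 ≡ 35^2 = 1225 ≡ 21 (mod 43)
11^5 = 11^4 · 11^1 ≡ 21 · 11 ≡ 16 (mod 43).
So B = 16. The client then computes K = B^x mod p = 16^2 mod 43.
16^1 ≡ 16 (mod 43)
16^2 = (16^1)^2 ≡ 16^2 = 256 ≡ 41 (mod 43)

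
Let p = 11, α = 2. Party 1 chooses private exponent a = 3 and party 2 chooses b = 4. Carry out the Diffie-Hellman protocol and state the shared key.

Party 1 sends A = α^a mod p = 2^3 mod 11.
2^1 ≡ 2 (mod 11)
2^2 = (2^1)^2 ≡ 2^2 = 4 ≡ 4 (mod 11)
2^3 = 2^2 · 2^1 ≡ 4 · 2 ≡ 8 (mod 11).
So A = 8. Party 2 then computes K = A^b mod p = 8^4 mod 11.
8^1 ≡ 8 (mod 11)
8^2 = (8^1)^2 ≡ 8^2 = 64 ≡ 9 (mod 11)
8^4 = (8^2)^2 ≡ 9^2 = 81 ≡ 4 (mod 11)

4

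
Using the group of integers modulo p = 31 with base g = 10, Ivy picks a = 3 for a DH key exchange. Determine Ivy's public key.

Public value = 10^3 mod 31.
10^1 ≡ 10 (mod 31)
10^2 = (10^1)^2 ≡ 10^2 = 100 ≡ 7 (mod 31)
10^3 = 10^2 · 10^1 ≡ 7 · 10 ≡ 8 (mod 31).

8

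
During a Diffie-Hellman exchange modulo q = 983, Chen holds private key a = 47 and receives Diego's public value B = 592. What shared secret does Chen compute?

Shared key K = 592^47 mod 983.
592^1 ≡ 592 (mod 983)
592^2 = (592^1)^2 ≡ 592^2 = 350464 ≡ 516 (mod 983)
592^4 = (592^2)^2 ≡ 516^2 = 266256 ≡ 846 (mod 983)
592^8 = (592^4)^2 ≡ 846^2 = 715716 ≡ 92 (mod 983)
592^16 = (592^8)^2 ≡ 92^2 = 8464 ≡ 600 (mod 983)
592^32 = (592^16)^2 ≡ 600^2 = 360000 ≡ 222 (mod 983)
592^47 = 592^32 · 592^8 · 592^4 · 592^2 · 592^1 ≡ 222 · 92 · 846 · 516 · 592 ≡ 225 (mod 983).

225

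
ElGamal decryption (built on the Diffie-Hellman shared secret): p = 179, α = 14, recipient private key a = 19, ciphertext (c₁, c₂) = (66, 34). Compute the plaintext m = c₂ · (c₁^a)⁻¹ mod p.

132

Shared mask s = c₁^a mod p = 66^19 mod 179.
66^1 ≡ 66 (mod 179)
66^2 = (66^1)^2 ≡ 66^2 = 4356 ≡ 60 (mod 179)
66^4 = (66^2)^2 ≡ 60^2 = 3600 ≡ 20 (mod 179)
66^8 = (66^4)^2 ≡ 20^2 = 400 ≡ 42 (mod 179)
66^16 = (66^8)^2 ≡ 42^2 = 1764 ≡ 153 (mod 179)
66^19 = 66^16 · 66^2 · 66^1 ≡ 153 · 60 · 66 ≡ 144 (mod 179).
So s = 144; s⁻¹ ≡ 46 (mod 179).
m = c₂ · s⁻¹ mod 179 = 34 · 46 mod 179 = 132.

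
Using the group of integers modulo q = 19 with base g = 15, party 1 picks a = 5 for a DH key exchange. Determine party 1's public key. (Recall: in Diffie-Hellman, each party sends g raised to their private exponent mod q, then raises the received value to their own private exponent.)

Public value = 15^5 mod 19.
15^1 ≡ 15 (mod 19)
15^2 = (15^1)^2 ≡ 15^2 = 225 ≡ 16 (mod 19)
15^4 = (15^2)^2 ≡ 16^2 = 256 ≡ 9 (mod 19)
15^5 = 15^4 · 15^1 ≡ 9 · 15 ≡ 2 (mod 19).

2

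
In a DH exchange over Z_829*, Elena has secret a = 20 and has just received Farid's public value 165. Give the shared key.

11

Shared key K = 165^20 mod 829.
165^1 ≡ 165 (mod 829)
165^2 = (165^1)^2 ≡ 165^2 = 27225 ≡ 697 (mod 829)
165^4 = (165^2)^2 ≡ 697^2 = 485809 ≡ 15 (mod 829)
165^8 = (165^4)^2 ≡ 15^2 = 225 ≡ 225 (mod 829)
165^16 = (165^8)^2 ≡ 225^2 = 50625 ≡ 56 (mod 829)
165^20 = 165^16 · 165^4 ≡ 56 · 15 ≡ 11 (mod 829).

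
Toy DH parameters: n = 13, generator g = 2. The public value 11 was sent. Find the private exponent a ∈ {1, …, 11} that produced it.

7

Try successive powers of 2 modulo 13:
2^1 ≡ 2
2^2 ≡ 4
2^3 ≡ 8
2^4 ≡ 3
2^5 ≡ 6
2^6 ≡ 12
2^7 ≡ 11
Found: a = 7.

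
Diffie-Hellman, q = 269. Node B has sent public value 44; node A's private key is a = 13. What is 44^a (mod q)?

105

Shared key K = 44^13 mod 269.
44^1 ≡ 44 (mod 269)
44^2 = (44^1)^2 ≡ 44^2 = 1936 ≡ 53 (mod 269)
44^4 = (44^2)^2 ≡ 53^2 = 2809 ≡ 119 (mod 269)
44^8 = (44^4)^2 ≡ 119^2 = 14161 ≡ 173 (mod 269)
44^13 = 44^8 · 44^4 · 44^1 ≡ 173 · 119 · 44 ≡ 105 (mod 269).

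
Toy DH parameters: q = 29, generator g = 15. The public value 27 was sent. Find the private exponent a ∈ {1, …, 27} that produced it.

Try successive powers of 15 modulo 29:
15^1 ≡ 15
15^2 ≡ 22
15^3 ≡ 11
15^4 ≡ 20
15^5 ≡ 10
15^6 ≡ 5
15^7 ≡ 17
15^8 ≡ 23
15^9 ≡ 26
15^10 ≡ 13
15^11 ≡ 21
15^12 ≡ 25
15^13 ≡ 27
Found: a = 13.

13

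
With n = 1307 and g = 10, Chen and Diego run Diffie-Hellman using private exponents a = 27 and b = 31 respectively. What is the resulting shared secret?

Chen sends A = g^a mod n = 10^27 mod 1307.
10^1 ≡ 10 (mod 1307)
10^2 = (10^1)^2 ≡ 10^2 = 100 ≡ 100 (mod 1307)
10^4 = (10^2)^2 ≡ 100^2 = 10000 ≡ 851 (mod 1307)
10^8 = (10^4)^2 ≡ 851^2 = 724201 ≡ 123 (mod 1307)
10^16 = (10^8)^2 ≡ 123^2 = 15129 ≡ 752 (mod 1307)
10^27 = 10^16 · 10^8 · 10^2 · 10^1 ≡ 752 · 123 · 100 · 10 ≡ 917 (mod 1307).
So A = 917. Diego then computes K = A^b mod n = 917^31 mod 1307.
917^1 ≡ 917 (mod 1307)
917^2 = (917^1)^2 ≡ 917^2 = 840889 ≡ 488 (mod 1307)
917^4 = (917^2)^2 ≡ 488^2 = 238144 ≡ 270 (mod 1307)
917^8 = (917^4)^2 ≡ 270^2 = 72900 ≡ 1015 (mod 1307)
917^16 = (917^8)^2 ≡ 1015^2 = 1030225 ≡ 309 (mod 1307)
917^31 = 917^16 · 917^8 · 917^4 · 917^2 · 917^1 ≡ 309 · 1015 · 270 · 488 · 917 ≡ 469 (mod 1307).

469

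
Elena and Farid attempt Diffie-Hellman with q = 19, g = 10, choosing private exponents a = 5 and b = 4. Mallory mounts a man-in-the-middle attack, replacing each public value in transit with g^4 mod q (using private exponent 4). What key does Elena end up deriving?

Elena receives Mallory's public value M = 10^4 mod 19 instead of the honest one.
10^1 ≡ 10 (mod 19)
10^2 = (10^1)^2 ≡ 10^2 = 100 ≡ 5 (mod 19)
10^4 = (10^2)^2 ≡ 5^2 = 25 ≡ 6 (mod 19)
So M = 6. Elena computes K = M^5 mod 19.
6^1 ≡ 6 (mod 19)
6^2 = (6^1)^2 ≡ 6^2 = 36 ≡ 17 (mod 19)
6^4 = (6^2)^2 ≡ 17^2 = 289 ≡ 4 (mod 19)
6^5 = 6^4 · 6^1 ≡ 4 · 6 ≡ 5 (mod 19).

5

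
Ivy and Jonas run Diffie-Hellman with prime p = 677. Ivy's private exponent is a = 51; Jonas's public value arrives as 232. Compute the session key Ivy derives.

673

Shared key K = 232^51 mod 677.
232^1 ≡ 232 (mod 677)
232^2 = (232^1)^2 ≡ 232^2 = 53824 ≡ 341 (mod 677)
232^4 = (232^2)^2 ≡ 341^2 = 116281 ≡ 514 (mod 677)
232^8 = (232^4)^2 ≡ 514^2 = 264196 ≡ 166 (mod 677)
232^16 = (232^8)^2 ≡ 166^2 = 27556 ≡ 476 (mod 677)
232^32 = (232^16)^2 ≡ 476^2 = 226576 ≡ 458 (mod 677)
232^51 = 232^32 · 232^16 · 232^2 · 232^1 ≡ 458 · 476 · 341 · 232 ≡ 673 (mod 677).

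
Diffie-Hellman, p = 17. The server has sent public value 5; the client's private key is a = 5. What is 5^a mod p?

14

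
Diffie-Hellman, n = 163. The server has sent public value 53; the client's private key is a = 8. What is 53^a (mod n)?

40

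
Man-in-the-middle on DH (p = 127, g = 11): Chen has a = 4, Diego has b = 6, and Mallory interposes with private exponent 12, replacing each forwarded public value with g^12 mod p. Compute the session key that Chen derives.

87

Chen receives Mallory's public value M = 11^12 mod 127 instead of the honest one.
11^1 ≡ 11 (mod 127)
11^2 = (11^1)^2 ≡ 11^2 = 121 ≡ 121 (mod 127)
11^4 = (11^2)^2 ≡ 121^2 = 14641 ≡ 36 (mod 127)
11^8 = (11^4)^2 ≡ 36^2 = 1296 ≡ 26 (mod 127)
11^12 = 11^8 · 11^4 ≡ 26 · 36 ≡ 47 (mod 127).
So M = 47. Chen computes K = M^4 mod 127.
47^1 ≡ 47 (mod 127)
47^2 = (47^1)^2 ≡ 47^2 = 2209 ≡ 50 (mod 127)
47^4 = (47^2)^2 ≡ 50^2 = 2500 ≡ 87 (mod 127)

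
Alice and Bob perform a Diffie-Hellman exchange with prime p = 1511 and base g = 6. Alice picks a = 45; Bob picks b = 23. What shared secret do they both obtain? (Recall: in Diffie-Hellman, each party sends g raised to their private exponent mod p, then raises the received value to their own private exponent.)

1149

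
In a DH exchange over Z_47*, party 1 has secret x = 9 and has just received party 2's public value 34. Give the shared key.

36

Shared key K = 34^9 mod 47.
34^1 ≡ 34 (mod 47)
34^2 = (34^1)^2 ≡ 34^2 = 1156 ≡ 28 (mod 47)
34^4 = (34^2)^2 ≡ 28^2 = 784 ≡ 32 (mod 47)
34^8 = (34^4)^2 ≡ 32^2 = 1024 ≡ 37 (mod 47)
34^9 = 34^8 · 34^1 ≡ 37 · 34 ≡ 36 (mod 47).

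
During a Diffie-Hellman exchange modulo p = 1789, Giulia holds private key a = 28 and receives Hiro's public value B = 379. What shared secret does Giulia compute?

1614

Shared key K = 379^28 mod 1789.
379^1 ≡ 379 (mod 1789)
379^2 = (379^1)^2 ≡ 379^2 = 143641 ≡ 521 (mod 1789)
379^4 = (379^2)^2 ≡ 521^2 = 271441 ≡ 1302 (mod 1789)
379^8 = (379^4)^2 ≡ 1302^2 = 1695204 ≡ 1021 (mod 1789)
379^16 = (379^8)^2 ≡ 1021^2 = 1042441 ≡ 1243 (mod 1789)
379^28 = 379^16 · 379^8 · 379^4 ≡ 1243 · 1021 · 1302 ≡ 1614 (mod 1789).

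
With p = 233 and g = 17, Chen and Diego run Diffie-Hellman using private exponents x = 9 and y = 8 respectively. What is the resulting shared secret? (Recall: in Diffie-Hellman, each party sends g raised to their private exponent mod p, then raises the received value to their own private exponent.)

Diego sends B = g^y mod p = 17^8 mod 233.
17^1 ≡ 17 (mod 233)
17^2 = (17^1)^2 ≡ 17^2 = 289 ≡ 56 (mod 233)
17^4 = (17^2)^2 ≡ 56^2 = 3136 ≡ 107 (mod 233)
17^8 = (17^4)^2 ≡ 107^2 = 11449 ≡ 32 (mod 233)
So B = 32. Chen then computes K = B^x mod p = 32^9 mod 233.
32^1 ≡ 32 (mod 233)
32^2 = (32^1)^2 ≡ 32^2 = 1024 ≡ 92 (mod 233)
32^4 = (32^2)^2 ≡ 92^2 = 8464 ≡ 76 (mod 233)
32^8 = (32^4)^2 ≡ 76^2 = 5776 ≡ 184 (mod 233)
32^9 = 32^8 · 32^1 ≡ 184 · 32 ≡ 63 (mod 233).

63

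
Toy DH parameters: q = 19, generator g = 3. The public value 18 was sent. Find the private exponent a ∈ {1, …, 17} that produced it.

Try successive powers of 3 modulo 19:
3^1 ≡ 3
3^2 ≡ 9
3^3 ≡ 8
3^4 ≡ 5
3^5 ≡ 15
3^6 ≡ 7
3^7 ≡ 2
3^8 ≡ 6
3^9 ≡ 18
Found: a = 9.

9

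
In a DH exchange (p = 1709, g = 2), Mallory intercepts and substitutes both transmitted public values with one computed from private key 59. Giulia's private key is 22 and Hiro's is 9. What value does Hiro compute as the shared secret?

203

Hiro receives Mallory's public value M = 2^59 mod 1709 instead of the honest one.
2^1 ≡ 2 (mod 1709)
2^2 = (2^1)^2 ≡ 2^2 = 4 ≡ 4 (mod 1709)
2^4 = (2^2)^2 ≡ 4^2 = 16 ≡ 16 (mod 1709)
2^8 = (2^4)^2 ≡ 16^2 = 256 ≡ 256 (mod 1709)
2^16 = (2^8)^2 ≡ 256^2 = 65536 ≡ 594 (mod 1709)
2^32 = (2^16)^2 ≡ 594^2 = 352836 ≡ 782 (mod 1709)
2^59 = 2^32 · 2^16 · 2^8 · 2^2 · 2^1 ≡ 782 · 594 · 256 · 4 · 2 ≡ 952 (mod 1709).
So M = 952. Hiro computes K = M^9 mod 1709.
952^1 ≡ 952 (mod 1709)
952^2 = (952^1)^2 ≡ 952^2 = 906304 ≡ 534 (mod 1709)
952^4 = (952^2)^2 ≡ 534^2 = 285156 ≡ 1462 (mod 1709)
952^8 = (952^4)^2 ≡ 1462^2 = 2137444 ≡ 1194 (mod 1709)
952^9 = 952^8 · 952^1 ≡ 1194 · 952 ≡ 203 (mod 1709).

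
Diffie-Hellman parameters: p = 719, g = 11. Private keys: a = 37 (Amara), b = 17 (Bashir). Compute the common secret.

Bashir sends B = g^b mod p = 11^17 mod 719.
11^1 ≡ 11 (mod 719)
11^2 = (11^1)^2 ≡ 11^2 = 121 ≡ 121 (mod 719)
11^4 = (11^2)^2 ≡ 121^2 = 14641 ≡ 261 (mod 719)
11^8 = (11^4)^2 ≡ 261^2 = 68121 ≡ 535 (mod 719)
11^16 = (11^8)^2 ≡ 535^2 = 286225 ≡ 63 (mod 719)
11^17 = 11^16 · 11^1 ≡ 63 · 11 ≡ 693 (mod 719).
So B = 693. Amara then computes K = B^a mod p = 693^37 mod 719.
693^1 ≡ 693 (mod 719)
693^2 = (693^1)^2 ≡ 693^2 = 480249 ≡ 676 (mod 719)
693^4 = (693^2)^2 ≡ 676^2 = 456976 ≡ 411 (mod 719)
693^8 = (693^4)^2 ≡ 411^2 = 168921 ≡ 675 (mod 719)
693^16 = (693^8)^2 ≡ 675^2 = 455625 ≡ 498 (mod 719)
693^32 = (693^16)^2 ≡ 498^2 = 248004 ≡ 668 (mod 719)
693^37 = 693^32 · 693^4 · 693^1 ≡ 668 · 411 · 693 ≡ 703 (mod 719).

703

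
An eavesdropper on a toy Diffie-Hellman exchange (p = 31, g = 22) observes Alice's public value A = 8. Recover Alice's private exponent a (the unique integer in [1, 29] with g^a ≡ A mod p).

6

Try successive powers of 22 modulo 31:
22^1 ≡ 22
22^2 ≡ 19
22^3 ≡ 15
22^4 ≡ 20
22^5 ≡ 6
22^6 ≡ 8
Found: a = 6.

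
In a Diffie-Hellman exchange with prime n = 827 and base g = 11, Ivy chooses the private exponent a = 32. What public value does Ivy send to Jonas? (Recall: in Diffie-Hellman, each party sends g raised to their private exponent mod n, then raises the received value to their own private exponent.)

732

Public value = 11^32 (mod 827).
11^1 ≡ 11 (mod 827)
11^2 = (11^1)^2 ≡ 11^2 = 121 ≡ 121 (mod 827)
11^4 = (11^2)^2 ≡ 121^2 = 14641 ≡ 582 (mod 827)
11^8 = (11^4)^2 ≡ 582^2 = 338724 ≡ 481 (mod 827)
11^16 = (11^8)^2 ≡ 481^2 = 231361 ≡ 628 (mod 827)
11^32 = (11^16)^2 ≡ 628^2 = 394384 ≡ 732 (mod 827)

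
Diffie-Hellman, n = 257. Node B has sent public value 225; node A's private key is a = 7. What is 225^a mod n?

Shared key K = 225^7 mod 257.
225^1 ≡ 225 (mod 257)
225^2 = (225^1)^2 ≡ 225^2 = 50625 ≡ 253 (mod 257)
225^4 = (225^2)^2 ≡ 253^2 = 64009 ≡ 16 (mod 257)
225^7 = 225^4 · 225^2 · 225^1 ≡ 16 · 253 · 225 ≡ 249 (mod 257).

249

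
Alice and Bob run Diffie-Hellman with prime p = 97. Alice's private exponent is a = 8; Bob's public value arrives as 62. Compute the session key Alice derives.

Shared key K = 62^8 mod 97.
62^1 ≡ 62 (mod 97)
62^2 = (62^1)^2 ≡ 62^2 = 3844 ≡ 61 (mod 97)
62^4 = (62^2)^2 ≡ 61^2 = 3721 ≡ 35 (mod 97)
62^8 = (62^4)^2 ≡ 35^2 = 1225 ≡ 61 (mod 97)

61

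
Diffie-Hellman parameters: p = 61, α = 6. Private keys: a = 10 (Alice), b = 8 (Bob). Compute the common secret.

Alice sends A = α^a mod p = 6^10 mod 61.
6^1 ≡ 6 (mod 61)
6^2 = (6^1)^2 ≡ 6^2 = 36 ≡ 36 (mod 61)
6^4 = (6^2)^2 ≡ 36^2 = 1296 ≡ 15 (mod 61)
6^8 = (6^4)^2 ≡ 15^2 = 225 ≡ 42 (mod 61)
6^10 = 6^8 · 6^2 ≡ 42 · 36 ≡ 48 (mod 61).
So A = 48. Bob then computes K = A^b mod p = 48^8 mod 61.
48^1 ≡ 48 (mod 61)
48^2 = (48^1)^2 ≡ 48^2 = 2304 ≡ 47 (mod 61)
48^4 = (48^2)^2 ≡ 47^2 = 2209 ≡ 13 (mod 61)
48^8 = (48^4)^2 ≡ 13^2 = 169 ≡ 47 (mod 61)

47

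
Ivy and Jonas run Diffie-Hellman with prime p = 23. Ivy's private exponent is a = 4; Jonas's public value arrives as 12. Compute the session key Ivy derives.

13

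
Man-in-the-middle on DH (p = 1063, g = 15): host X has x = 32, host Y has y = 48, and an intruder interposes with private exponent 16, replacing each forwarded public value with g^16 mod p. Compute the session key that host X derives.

Host X receives an intruder's public value M = 15^16 mod 1063 instead of the honest one.
15^1 ≡ 15 (mod 1063)
15^2 = (15^1)^2 ≡ 15^2 = 225 ≡ 225 (mod 1063)
15^4 = (15^2)^2 ≡ 225^2 = 50625 ≡ 664 (mod 1063)
15^8 = (15^4)^2 ≡ 664^2 = 440896 ≡ 814 (mod 1063)
15^16 = (15^8)^2 ≡ 814^2 = 662596 ≡ 347 (mod 1063)
So M = 347. Host X computes K = M^32 mod 1063.
347^1 ≡ 347 (mod 1063)
347^2 = (347^1)^2 ≡ 347^2 = 120409 ≡ 290 (mod 1063)
347^4 = (347^2)^2 ≡ 290^2 = 84100 ≡ 123 (mod 1063)
347^8 = (347^4)^2 ≡ 123^2 = 15129 ≡ 247 (mod 1063)
347^16 = (347^8)^2 ≡ 247^2 = 61009 ≡ 418 (mod 1063)
347^32 = (347^16)^2 ≡ 418^2 = 174724 ≡ 392 (mod 1063)

392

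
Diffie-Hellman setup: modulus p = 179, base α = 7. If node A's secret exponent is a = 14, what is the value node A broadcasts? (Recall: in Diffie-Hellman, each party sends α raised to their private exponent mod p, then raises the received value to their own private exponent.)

43

Public value = 7^14 (mod 179).
7^1 ≡ 7 (mod 179)
7^2 = (7^1)^2 ≡ 7^2 = 49 ≡ 49 (mod 179)
7^4 = (7^2)^2 ≡ 49^2 = 2401 ≡ 74 (mod 179)
7^8 = (7^4)^2 ≡ 74^2 = 5476 ≡ 106 (mod 179)
7^14 = 7^8 · 7^4 · 7^2 ≡ 106 · 74 · 49 ≡ 43 (mod 179).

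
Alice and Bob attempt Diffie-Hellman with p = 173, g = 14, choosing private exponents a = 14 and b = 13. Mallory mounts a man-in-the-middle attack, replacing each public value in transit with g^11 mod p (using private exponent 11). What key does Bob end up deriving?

164

Bob receives Mallory's public value M = 14^11 mod 173 instead of the honest one.
14^1 ≡ 14 (mod 173)
14^2 = (14^1)^2 ≡ 14^2 = 196 ≡ 23 (mod 173)
14^4 = (14^2)^2 ≡ 23^2 = 529 ≡ 10 (mod 173)
14^8 = (14^4)^2 ≡ 10^2 = 100 ≡ 100 (mod 173)
14^11 = 14^8 · 14^2 · 14^1 ≡ 100 · 23 · 14 ≡ 22 (mod 173).
So M = 22. Bob computes K = M^13 mod 173.
22^1 ≡ 22 (mod 173)
22^2 = (22^1)^2 ≡ 22^2 = 484 ≡ 138 (mod 173)
22^4 = (22^2)^2 ≡ 138^2 = 19044 ≡ 14 (mod 173)
22^8 = (22^4)^2 ≡ 14^2 = 196 ≡ 23 (mod 173)
22^13 = 22^8 · 22^4 · 22^1 ≡ 23 · 14 · 22 ≡ 164 (mod 173).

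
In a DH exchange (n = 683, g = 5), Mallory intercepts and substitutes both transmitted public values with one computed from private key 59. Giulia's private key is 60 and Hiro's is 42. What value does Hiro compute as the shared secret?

Hiro receives Mallory's public value M = 5^59 mod 683 instead of the honest one.
5^1 ≡ 5 (mod 683)
5^2 = (5^1)^2 ≡ 5^2 = 25 ≡ 25 (mod 683)
5^4 = (5^2)^2 ≡ 25^2 = 625 ≡ 625 (mod 683)
5^8 = (5^4)^2 ≡ 625^2 = 390625 ≡ 632 (mod 683)
5^16 = (5^8)^2 ≡ 632^2 = 399424 ≡ 552 (mod 683)
5^32 = (5^16)^2 ≡ 552^2 = 304704 ≡ 86 (mod 683)
5^59 = 5^32 · 5^16 · 5^8 · 5^2 · 5^1 ≡ 86 · 552 · 632 · 25 · 5 ≡ 568 (mod 683).
So M = 568. Hiro computes K = M^42 mod 683.
568^1 ≡ 568 (mod 683)
568^2 = (568^1)^2 ≡ 568^2 = 322624 ≡ 248 (mod 683)
568^4 = (568^2)^2 ≡ 248^2 = 61504 ≡ 34 (mod 683)
568^8 = (568^4)^2 ≡ 34^2 = 1156 ≡ 473 (mod 683)
568^16 = (568^8)^2 ≡ 473^2 = 223729 ≡ 388 (mod 683)
568^32 = (568^16)^2 ≡ 388^2 = 150544 ≡ 284 (mod 683)
568^42 = 568^32 · 568^8 · 568^2 ≡ 284 · 473 · 248 ≡ 328 (mod 683).

328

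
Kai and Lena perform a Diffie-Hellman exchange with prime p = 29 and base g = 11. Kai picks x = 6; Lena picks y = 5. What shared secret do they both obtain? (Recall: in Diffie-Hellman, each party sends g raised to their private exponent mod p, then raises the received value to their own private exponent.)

Kai sends A = g^x mod p = 11^6 mod 29.
11^1 ≡ 11 (mod 29)
11^2 = (11^1)^2 ≡ 11^2 = 121 ≡ 5 (mod 29)
11^4 = (11^2)^2 ≡ 5^2 = 25 ≡ 25 (mod 29)
11^6 = 11^4 · 11^2 ≡ 25 · 5 ≡ 9 (mod 29).
So A = 9. Lena then computes K = A^y mod p = 9^5 mod 29.
9^1 ≡ 9 (mod 29)
9^2 = (9^1)^2 ≡ 9^2 = 81 ≡ 23 (mod 29)
9^4 = (9^2)^2 ≡ 23^2 = 529 ≡ 7 (mod 29)
9^5 = 9^4 · 9^1 ≡ 7 · 9 ≡ 5 (mod 29).

5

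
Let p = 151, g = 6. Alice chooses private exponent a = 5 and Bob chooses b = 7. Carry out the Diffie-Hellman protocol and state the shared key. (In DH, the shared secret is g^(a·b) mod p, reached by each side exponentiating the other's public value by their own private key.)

Alice sends A = g^a mod p = 6^5 mod 151.
6^1 ≡ 6 (mod 151)
6^2 = (6^1)^2 ≡ 6^2 = 36 ≡ 36 (mod 151)
6^4 = (6^2)^2 ≡ 36^2 = 1296 ≡ 88 (mod 151)
6^5 = 6^4 · 6^1 ≡ 88 · 6 ≡ 75 (mod 151).
So A = 75. Bob then computes K = A^b mod p = 75^7 mod 151.
75^1 ≡ 75 (mod 151)
75^2 = (75^1)^2 ≡ 75^2 = 5625 ≡ 38 (mod 151)
75^4 = (75^2)^2 ≡ 38^2 = 1444 ≡ 85 (mod 151)
75^7 = 75^4 · 75^2 · 75^1 ≡ 85 · 38 · 75 ≡ 46 (mod 151).

46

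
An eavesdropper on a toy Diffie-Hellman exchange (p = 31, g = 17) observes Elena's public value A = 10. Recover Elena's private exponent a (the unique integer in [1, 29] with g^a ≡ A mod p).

Try successive powers of 17 modulo 31:
17^1 ≡ 17
17^2 ≡ 10
Found: a = 2.

2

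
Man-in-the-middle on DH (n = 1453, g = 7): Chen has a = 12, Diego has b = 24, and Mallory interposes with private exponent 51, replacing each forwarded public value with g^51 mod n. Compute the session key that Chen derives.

Chen receives Mallory's public value M = 7^51 mod 1453 instead of the honest one.
7^1 ≡ 7 (mod 1453)
7^2 = (7^1)^2 ≡ 7^2 = 49 ≡ 49 (mod 1453)
7^4 = (7^2)^2 ≡ 49^2 = 2401 ≡ 948 (mod 1453)
7^8 = (7^4)^2 ≡ 948^2 = 898704 ≡ 750 (mod 1453)
7^16 = (7^8)^2 ≡ 750^2 = 562500 ≡ 189 (mod 1453)
7^32 = (7^16)^2 ≡ 189^2 = 35721 ≡ 849 (mod 1453)
7^51 = 7^32 · 7^16 · 7^2 · 7^1 ≡ 849 · 189 · 49 · 7 ≡ 1389 (mod 1453).
So M = 1389. Chen computes K = M^12 mod 1453.
1389^1 ≡ 1389 (mod 1453)
1389^2 = (1389^1)^2 ≡ 1389^2 = 1929321 ≡ 1190 (mod 1453)
1389^4 = (1389^2)^2 ≡ 1190^2 = 1416100 ≡ 878 (mod 1453)
1389^8 = (1389^4)^2 ≡ 878^2 = 770884 ≡ 794 (mod 1453)
1389^12 = 1389^8 · 1389^4 ≡ 794 · 878 ≡ 1145 (mod 1453).

1145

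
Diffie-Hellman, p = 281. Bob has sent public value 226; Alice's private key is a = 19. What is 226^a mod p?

Shared key K = 226^19 mod 281.
226^1 ≡ 226 (mod 281)
226^2 = (226^1)^2 ≡ 226^2 = 51076 ≡ 215 (mod 281)
226^4 = (226^2)^2 ≡ 215^2 = 46225 ≡ 141 (mod 281)
226^8 = (226^4)^2 ≡ 141^2 = 19881 ≡ 211 (mod 281)
226^16 = (226^8)^2 ≡ 211^2 = 44521 ≡ 123 (mod 281)
226^19 = 226^16 · 226^2 · 226^1 ≡ 123 · 215 · 226 ≡ 262 (mod 281).

262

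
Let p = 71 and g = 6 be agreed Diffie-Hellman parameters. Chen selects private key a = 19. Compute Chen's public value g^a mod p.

43

Public value = 6^19 mod 71.
6^1 ≡ 6 (mod 71)
6^2 = (6^1)^2 ≡ 6^2 = 36 ≡ 36 (mod 71)
6^4 = (6^2)^2 ≡ 36^2 = 1296 ≡ 18 (mod 71)
6^8 = (6^4)^2 ≡ 18^2 = 324 ≡ 40 (mod 71)
6^16 = (6^8)^2 ≡ 40^2 = 1600 ≡ 38 (mod 71)
6^19 = 6^16 · 6^2 · 6^1 ≡ 38 · 36 · 6 ≡ 43 (mod 71).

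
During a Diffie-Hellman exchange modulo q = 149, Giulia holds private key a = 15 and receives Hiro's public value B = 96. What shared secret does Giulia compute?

Shared key K = 96^15 mod 149.
96^1 ≡ 96 (mod 149)
96^2 = (96^1)^2 ≡ 96^2 = 9216 ≡ 127 (mod 149)
96^4 = (96^2)^2 ≡ 127^2 = 16129 ≡ 37 (mod 149)
96^8 = (96^4)^2 ≡ 37^2 = 1369 ≡ 28 (mod 149)
96^15 = 96^8 · 96^4 · 96^2 · 96^1 ≡ 28 · 37 · 127 · 96 ≡ 33 (mod 149).

33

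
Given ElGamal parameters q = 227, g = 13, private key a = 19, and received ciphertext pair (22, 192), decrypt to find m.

38

Shared mask s = c₁^a mod q = 22^19 mod 227.
22^1 ≡ 22 (mod 227)
22^2 = (22^1)^2 ≡ 22^2 = 484 ≡ 30 (mod 227)
22^4 = (22^2)^2 ≡ 30^2 = 900 ≡ 219 (mod 227)
22^8 = (22^4)^2 ≡ 219^2 = 47961 ≡ 64 (mod 227)
22^16 = (22^8)^2 ≡ 64^2 = 4096 ≡ 10 (mod 227)
22^19 = 22^16 · 22^2 · 22^1 ≡ 10 · 30 · 22 ≡ 17 (mod 227).
So s = 17; s⁻¹ ≡ 187 (mod 227).
m = c₂ · s⁻¹ mod 227 = 192 · 187 mod 227 = 38.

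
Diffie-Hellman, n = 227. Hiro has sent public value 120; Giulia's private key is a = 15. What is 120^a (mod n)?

Shared key K = 120^15 mod 227.
120^1 ≡ 120 (mod 227)
120^2 = (120^1)^2 ≡ 120^2 = 14400 ≡ 99 (mod 227)
120^4 = (120^2)^2 ≡ 99^2 = 9801 ≡ 40 (mod 227)
120^8 = (120^4)^2 ≡ 40^2 = 1600 ≡ 11 (mod 227)
120^15 = 120^8 · 120^4 · 120^2 · 120^1 ≡ 11 · 40 · 99 · 120 ≡ 71 (mod 227).

71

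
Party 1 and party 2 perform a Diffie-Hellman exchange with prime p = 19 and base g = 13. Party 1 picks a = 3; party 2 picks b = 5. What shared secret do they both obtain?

8

Party 2 sends B = g^b mod p = 13^5 mod 19.
13^1 ≡ 13 (mod 19)
13^2 = (13^1)^2 ≡ 13^2 = 169 ≡ 17 (mod 19)
13^4 = (13^2)^2 ≡ 17^2 = 289 ≡ 4 (mod 19)
13^5 = 13^4 · 13^1 ≡ 4 · 13 ≡ 14 (mod 19).
So B = 14. Party 1 then computes K = B^a mod p = 14^3 mod 19.
14^1 ≡ 14 (mod 19)
14^2 = (14^1)^2 ≡ 14^2 = 196 ≡ 6 (mod 19)
14^3 = 14^2 · 14^1 ≡ 6 · 14 ≡ 8 (mod 19).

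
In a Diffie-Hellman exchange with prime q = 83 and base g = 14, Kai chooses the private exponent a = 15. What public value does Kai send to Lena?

54

Public value = 14^15 (mod 83).
14^1 ≡ 14 (mod 83)
14^2 = (14^1)^2 ≡ 14^2 = 196 ≡ 30 (mod 83)
14^4 = (14^2)^2 ≡ 30^2 = 900 ≡ 70 (mod 83)
14^8 = (14^4)^2 ≡ 70^2 = 4900 ≡ 3 (mod 83)
14^15 = 14^8 · 14^4 · 14^2 · 14^1 ≡ 3 · 70 · 30 · 14 ≡ 54 (mod 83).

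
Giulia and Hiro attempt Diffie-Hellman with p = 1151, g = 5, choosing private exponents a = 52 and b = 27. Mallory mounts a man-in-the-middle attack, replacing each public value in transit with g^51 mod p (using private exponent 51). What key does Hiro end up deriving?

Hiro receives Mallory's public value M = 5^51 mod 1151 instead of the honest one.
5^1 ≡ 5 (mod 1151)
5^2 = (5^1)^2 ≡ 5^2 = 25 ≡ 25 (mod 1151)
5^4 = (5^2)^2 ≡ 25^2 = 625 ≡ 625 (mod 1151)
5^8 = (5^4)^2 ≡ 625^2 = 390625 ≡ 436 (mod 1151)
5^16 = (5^8)^2 ≡ 436^2 = 190096 ≡ 181 (mod 1151)
5^32 = (5^16)^2 ≡ 181^2 = 32761 ≡ 533 (mod 1151)
5^51 = 5^32 · 5^16 · 5^2 · 5^1 ≡ 533 · 181 · 25 · 5 ≡ 98 (mod 1151).
So M = 98. Hiro computes K = M^27 mod 1151.
98^1 ≡ 98 (mod 1151)
98^2 = (98^1)^2 ≡ 98^2 = 9604 ≡ 396 (mod 1151)
98^4 = (98^2)^2 ≡ 396^2 = 156816 ≡ 280 (mod 1151)
98^8 = (98^4)^2 ≡ 280^2 = 78400 ≡ 132 (mod 1151)
98^16 = (98^8)^2 ≡ 132^2 = 17424 ≡ 159 (mod 1151)
98^27 = 98^16 · 98^8 · 98^2 · 98^1 ≡ 159 · 132 · 396 · 98 ≡ 607 (mod 1151).

607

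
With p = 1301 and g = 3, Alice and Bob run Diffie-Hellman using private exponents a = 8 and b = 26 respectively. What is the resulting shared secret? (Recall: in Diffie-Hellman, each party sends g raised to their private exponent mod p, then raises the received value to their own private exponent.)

1248

Bob sends B = g^b mod p = 3^26 mod 1301.
3^1 ≡ 3 (mod 1301)
3^2 = (3^1)^2 ≡ 3^2 = 9 ≡ 9 (mod 1301)
3^4 = (3^2)^2 ≡ 9^2 = 81 ≡ 81 (mod 1301)
3^8 = (3^4)^2 ≡ 81^2 = 6561 ≡ 56 (mod 1301)
3^16 = (3^8)^2 ≡ 56^2 = 3136 ≡ 534 (mod 1301)
3^26 = 3^16 · 3^8 · 3^2 ≡ 534 · 56 · 9 ≡ 1130 (mod 1301).
So B = 1130. Alice then computes K = B^a mod p = 1130^8 mod 1301.
1130^1 ≡ 1130 (mod 1301)
1130^2 = (1130^1)^2 ≡ 1130^2 = 1276900 ≡ 619 (mod 1301)
1130^4 = (1130^2)^2 ≡ 619^2 = 383161 ≡ 667 (mod 1301)
1130^8 = (1130^4)^2 ≡ 667^2 = 444889 ≡ 1248 (mod 1301)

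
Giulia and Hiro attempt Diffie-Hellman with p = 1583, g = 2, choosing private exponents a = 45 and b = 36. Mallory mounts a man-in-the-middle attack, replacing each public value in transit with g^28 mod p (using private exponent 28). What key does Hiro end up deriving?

Hiro receives Mallory's public value M = 2^28 mod 1583 instead of the honest one.
2^1 ≡ 2 (mod 1583)
2^2 = (2^1)^2 ≡ 2^2 = 4 ≡ 4 (mod 1583)
2^4 = (2^2)^2 ≡ 4^2 = 16 ≡ 16 (mod 1583)
2^8 = (2^4)^2 ≡ 16^2 = 256 ≡ 256 (mod 1583)
2^16 = (2^8)^2 ≡ 256^2 = 65536 ≡ 633 (mod 1583)
2^28 = 2^16 · 2^8 · 2^4 ≡ 633 · 256 · 16 ≡ 1397 (mod 1583).
So M = 1397. Hiro computes K = M^36 mod 1583.
1397^1 ≡ 1397 (mod 1583)
1397^2 = (1397^1)^2 ≡ 1397^2 = 1951609 ≡ 1353 (mod 1583)
1397^4 = (1397^2)^2 ≡ 1353^2 = 1830609 ≡ 661 (mod 1583)
1397^8 = (1397^4)^2 ≡ 661^2 = 436921 ≡ 13 (mod 1583)
1397^16 = (1397^8)^2 ≡ 13^2 = 169 ≡ 169 (mod 1583)
1397^32 = (1397^16)^2 ≡ 169^2 = 28561 ≡ 67 (mod 1583)
1397^36 = 1397^32 · 1397^4 ≡ 67 · 661 ≡ 1546 (mod 1583).

1546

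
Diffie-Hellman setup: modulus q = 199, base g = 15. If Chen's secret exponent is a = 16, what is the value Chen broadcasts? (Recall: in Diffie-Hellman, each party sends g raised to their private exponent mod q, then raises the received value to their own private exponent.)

Public value = 15^16 mod 199.
15^1 ≡ 15 (mod 199)
15^2 = (15^1)^2 ≡ 15^2 = 225 ≡ 26 (mod 199)
15^4 = (15^2)^2 ≡ 26^2 = 676 ≡ 79 (mod 199)
15^8 = (15^4)^2 ≡ 79^2 = 6241 ≡ 72 (mod 199)
15^16 = (15^8)^2 ≡ 72^2 = 5184 ≡ 10 (mod 199)

10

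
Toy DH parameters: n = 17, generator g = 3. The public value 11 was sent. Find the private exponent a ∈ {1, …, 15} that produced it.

7

Try successive powers of 3 modulo 17:
3^1 ≡ 3
3^2 ≡ 9
3^3 ≡ 10
3^4 ≡ 13
3^5 ≡ 5
3^6 ≡ 15
3^7 ≡ 11
Found: a = 7.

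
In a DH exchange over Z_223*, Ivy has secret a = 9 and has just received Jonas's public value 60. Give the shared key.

16

Shared key K = 60^9 mod 223.
60^1 ≡ 60 (mod 223)
60^2 = (60^1)^2 ≡ 60^2 = 3600 ≡ 32 (mod 223)
60^4 = (60^2)^2 ≡ 32^2 = 1024 ≡ 132 (mod 223)
60^8 = (60^4)^2 ≡ 132^2 = 17424 ≡ 30 (mod 223)
60^9 = 60^8 · 60^1 ≡ 30 · 60 ≡ 16 (mod 223).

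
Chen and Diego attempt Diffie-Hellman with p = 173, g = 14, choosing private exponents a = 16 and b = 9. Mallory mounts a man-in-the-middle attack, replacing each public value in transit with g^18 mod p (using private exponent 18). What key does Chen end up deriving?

Chen receives Mallory's public value M = 14^18 mod 173 instead of the honest one.
14^1 ≡ 14 (mod 173)
14^2 = (14^1)^2 ≡ 14^2 = 196 ≡ 23 (mod 173)
14^4 = (14^2)^2 ≡ 23^2 = 529 ≡ 10 (mod 173)
14^8 = (14^4)^2 ≡ 10^2 = 100 ≡ 100 (mod 173)
14^16 = (14^8)^2 ≡ 100^2 = 10000 ≡ 139 (mod 173)
14^18 = 14^16 · 14^2 ≡ 139 · 23 ≡ 83 (mod 173).
So M = 83. Chen computes K = M^16 mod 173.
83^1 ≡ 83 (mod 173)
83^2 = (83^1)^2 ≡ 83^2 = 6889 ≡ 142 (mod 173)
83^4 = (83^2)^2 ≡ 142^2 = 20164 ≡ 96 (mod 173)
83^8 = (83^4)^2 ≡ 96^2 = 9216 ≡ 47 (mod 173)
83^16 = (83^8)^2 ≡ 47^2 = 2209 ≡ 133 (mod 173)

133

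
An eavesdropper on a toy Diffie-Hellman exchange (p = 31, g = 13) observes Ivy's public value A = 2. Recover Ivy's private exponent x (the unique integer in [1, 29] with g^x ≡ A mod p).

Try successive powers of 13 modulo 31:
13^1 ≡ 13
13^2 ≡ 14
13^3 ≡ 27
13^4 ≡ 10
13^5 ≡ 6
13^6 ≡ 16
13^7 ≡ 22
13^8 ≡ 7
13^9 ≡ 29
13^10 ≡ 5
13^11 ≡ 3
13^12 ≡ 8
13^13 ≡ 11
13^14 ≡ 19
13^15 ≡ 30
13^16 ≡ 18
13^17 ≡ 17
13^18 ≡ 4
13^19 ≡ 21
13^20 ≡ 25
13^21 ≡ 15
13^22 ≡ 9
13^23 ≡ 24
13^24 ≡ 2
Found: x = 24.

24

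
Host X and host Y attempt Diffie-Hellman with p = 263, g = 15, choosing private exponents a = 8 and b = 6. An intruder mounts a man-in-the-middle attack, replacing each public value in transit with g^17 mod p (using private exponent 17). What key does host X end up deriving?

169

Host X receives an intruder's public value M = 15^17 mod 263 instead of the honest one.
15^1 ≡ 15 (mod 263)
15^2 = (15^1)^2 ≡ 15^2 = 225 ≡ 225 (mod 263)
15^4 = (15^2)^2 ≡ 225^2 = 50625 ≡ 129 (mod 263)
15^8 = (15^4)^2 ≡ 129^2 = 16641 ≡ 72 (mod 263)
15^16 = (15^8)^2 ≡ 72^2 = 5184 ≡ 187 (mod 263)
15^17 = 15^16 · 15^1 ≡ 187 · 15 ≡ 175 (mod 263).
So M = 175. Host X computes K = M^8 mod 263.
175^1 ≡ 175 (mod 263)
175^2 = (175^1)^2 ≡ 175^2 = 30625 ≡ 117 (mod 263)
175^4 = (175^2)^2 ≡ 117^2 = 13689 ≡ 13 (mod 263)
175^8 = (175^4)^2 ≡ 13^2 = 169 ≡ 169 (mod 263)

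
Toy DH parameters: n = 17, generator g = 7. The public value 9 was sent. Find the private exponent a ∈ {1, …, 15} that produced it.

Try successive powers of 7 modulo 17:
7^1 ≡ 7
7^2 ≡ 15
7^3 ≡ 3
7^4 ≡ 4
7^5 ≡ 11
7^6 ≡ 9
Found: a = 6.

6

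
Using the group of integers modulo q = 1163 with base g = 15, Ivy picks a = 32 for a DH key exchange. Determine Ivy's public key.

Public value = 15^32 mod 1163.
15^1 ≡ 15 (mod 1163)
15^2 = (15^1)^2 ≡ 15^2 = 225 ≡ 225 (mod 1163)
15^4 = (15^2)^2 ≡ 225^2 = 50625 ≡ 616 (mod 1163)
15^8 = (15^4)^2 ≡ 616^2 = 379456 ≡ 318 (mod 1163)
15^16 = (15^8)^2 ≡ 318^2 = 101124 ≡ 1106 (mod 1163)
15^32 = (15^16)^2 ≡ 1106^2 = 1223236 ≡ 923 (mod 1163)

923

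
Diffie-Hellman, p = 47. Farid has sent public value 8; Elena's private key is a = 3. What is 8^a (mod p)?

42

Shared key K = 8^3 mod 47.
8^1 ≡ 8 (mod 47)
8^2 = (8^1)^2 ≡ 8^2 = 64 ≡ 17 (mod 47)
8^3 = 8^2 · 8^1 ≡ 17 · 8 ≡ 42 (mod 47).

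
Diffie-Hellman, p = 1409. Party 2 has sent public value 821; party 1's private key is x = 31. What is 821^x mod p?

1263

Shared key K = 821^31 mod 1409.
821^1 ≡ 821 (mod 1409)
821^2 = (821^1)^2 ≡ 821^2 = 674041 ≡ 539 (mod 1409)
821^4 = (821^2)^2 ≡ 539^2 = 290521 ≡ 267 (mod 1409)
821^8 = (821^4)^2 ≡ 267^2 = 71289 ≡ 839 (mod 1409)
821^16 = (821^8)^2 ≡ 839^2 = 703921 ≡ 830 (mod 1409)
821^31 = 821^16 · 821^8 · 821^4 · 821^2 · 821^1 ≡ 830 · 839 · 267 · 539 · 821 ≡ 1263 (mod 1409).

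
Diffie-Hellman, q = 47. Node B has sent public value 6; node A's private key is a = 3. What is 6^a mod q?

28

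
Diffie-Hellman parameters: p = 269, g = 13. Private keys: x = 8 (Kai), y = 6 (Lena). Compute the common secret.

115

Lena sends B = g^y mod p = 13^6 mod 269.
13^1 ≡ 13 (mod 269)
13^2 = (13^1)^2 ≡ 13^2 = 169 ≡ 169 (mod 269)
13^4 = (13^2)^2 ≡ 169^2 = 28561 ≡ 47 (mod 269)
13^6 = 13^4 · 13^2 ≡ 47 · 169 ≡ 142 (mod 269).
So B = 142. Kai then computes K = B^x mod p = 142^8 mod 269.
142^1 ≡ 142 (mod 269)
142^2 = (142^1)^2 ≡ 142^2 = 20164 ≡ 258 (mod 269)
142^4 = (142^2)^2 ≡ 258^2 = 66564 ≡ 121 (mod 269)
142^8 = (142^4)^2 ≡ 121^2 = 14641 ≡ 115 (mod 269)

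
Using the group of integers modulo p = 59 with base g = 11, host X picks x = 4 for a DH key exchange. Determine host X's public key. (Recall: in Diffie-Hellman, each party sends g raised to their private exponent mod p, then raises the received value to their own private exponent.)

9

Public value = 11^4 mod 59.
11^1 ≡ 11 (mod 59)
11^2 = (11^1)^2 ≡ 11^2 = 121 ≡ 3 (mod 59)
11^4 = (11^2)^2 ≡ 3^2 = 9 ≡ 9 (mod 59)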